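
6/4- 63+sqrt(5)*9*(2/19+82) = -123/2+14040*sqrt(5)/19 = 1590.84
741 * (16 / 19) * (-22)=-13728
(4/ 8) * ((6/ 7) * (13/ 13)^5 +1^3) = 13/ 14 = 0.93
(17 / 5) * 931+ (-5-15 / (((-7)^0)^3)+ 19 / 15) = 9440 / 3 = 3146.67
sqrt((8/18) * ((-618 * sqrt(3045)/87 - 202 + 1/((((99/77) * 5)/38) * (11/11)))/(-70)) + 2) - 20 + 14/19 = -366/19 + sqrt(3763620 * sqrt(3045) + 270790226)/9135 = -16.87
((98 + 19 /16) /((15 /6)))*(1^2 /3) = 529 /40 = 13.22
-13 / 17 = -0.76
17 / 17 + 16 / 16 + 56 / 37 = 130 / 37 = 3.51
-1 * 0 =0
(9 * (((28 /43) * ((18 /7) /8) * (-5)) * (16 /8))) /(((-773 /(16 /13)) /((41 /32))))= 16605 /432107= 0.04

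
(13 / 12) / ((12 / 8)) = 13 / 18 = 0.72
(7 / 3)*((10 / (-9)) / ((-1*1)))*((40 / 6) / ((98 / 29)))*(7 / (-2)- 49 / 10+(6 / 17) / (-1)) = -143840 / 3213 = -44.77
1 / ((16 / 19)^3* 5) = 6859 / 20480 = 0.33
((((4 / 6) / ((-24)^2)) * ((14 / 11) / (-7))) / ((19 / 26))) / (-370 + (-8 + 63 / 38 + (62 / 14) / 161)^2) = 313721863 / 359650770778926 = 0.00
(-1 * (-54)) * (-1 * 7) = -378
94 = 94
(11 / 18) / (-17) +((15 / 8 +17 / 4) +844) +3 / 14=7285399 / 8568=850.30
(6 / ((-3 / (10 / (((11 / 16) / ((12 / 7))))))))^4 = 217432719360000 / 35153041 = 6185317.49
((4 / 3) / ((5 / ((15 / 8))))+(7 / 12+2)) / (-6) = -37 / 72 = -0.51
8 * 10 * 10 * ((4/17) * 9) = 28800/17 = 1694.12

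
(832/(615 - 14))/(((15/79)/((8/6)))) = 262912/27045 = 9.72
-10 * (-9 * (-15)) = -1350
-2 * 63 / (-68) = 63 / 34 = 1.85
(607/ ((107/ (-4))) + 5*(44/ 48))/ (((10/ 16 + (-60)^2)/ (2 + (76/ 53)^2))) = -176614596/ 8657717215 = -0.02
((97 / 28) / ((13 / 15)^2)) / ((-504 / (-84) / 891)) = 6482025 / 9464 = 684.91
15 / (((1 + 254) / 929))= 929 / 17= 54.65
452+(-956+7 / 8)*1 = -4025 / 8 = -503.12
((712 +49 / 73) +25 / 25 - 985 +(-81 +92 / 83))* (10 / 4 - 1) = -3192066 / 6059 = -526.83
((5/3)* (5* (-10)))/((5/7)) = -350/3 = -116.67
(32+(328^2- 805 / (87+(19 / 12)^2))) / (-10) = -10760.70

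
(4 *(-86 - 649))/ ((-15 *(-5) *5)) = -196/ 25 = -7.84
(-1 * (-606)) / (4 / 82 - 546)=-12423 / 11192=-1.11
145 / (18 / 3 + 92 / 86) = 6235 / 304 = 20.51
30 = 30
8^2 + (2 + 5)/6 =391/6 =65.17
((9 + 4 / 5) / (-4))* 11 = -539 / 20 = -26.95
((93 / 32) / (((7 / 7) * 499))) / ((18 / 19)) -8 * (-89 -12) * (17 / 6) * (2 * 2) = 877346381 / 95808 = 9157.34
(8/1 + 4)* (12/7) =144/7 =20.57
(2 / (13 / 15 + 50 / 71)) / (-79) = -2130 / 132167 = -0.02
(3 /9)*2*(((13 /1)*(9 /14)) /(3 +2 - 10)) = -39 /35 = -1.11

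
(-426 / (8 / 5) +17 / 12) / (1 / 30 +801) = -1135 / 3433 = -0.33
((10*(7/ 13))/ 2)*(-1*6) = -210/ 13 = -16.15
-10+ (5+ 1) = -4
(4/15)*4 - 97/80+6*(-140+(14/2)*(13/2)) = -27223/48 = -567.15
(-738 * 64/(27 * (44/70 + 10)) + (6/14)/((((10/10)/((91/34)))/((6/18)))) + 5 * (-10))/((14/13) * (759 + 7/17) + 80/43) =-1135861727/4346541000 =-0.26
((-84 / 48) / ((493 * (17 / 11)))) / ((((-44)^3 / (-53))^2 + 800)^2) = -0.00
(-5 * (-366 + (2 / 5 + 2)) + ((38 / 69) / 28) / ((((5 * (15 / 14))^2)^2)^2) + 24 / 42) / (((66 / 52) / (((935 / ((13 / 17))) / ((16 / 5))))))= 127067781811260508567249 / 232101782226562500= 547465.77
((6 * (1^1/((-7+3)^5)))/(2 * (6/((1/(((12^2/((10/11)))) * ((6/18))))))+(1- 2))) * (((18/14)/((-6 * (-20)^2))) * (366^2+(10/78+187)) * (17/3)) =44468447/11789639680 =0.00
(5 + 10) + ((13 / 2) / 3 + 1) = 109 / 6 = 18.17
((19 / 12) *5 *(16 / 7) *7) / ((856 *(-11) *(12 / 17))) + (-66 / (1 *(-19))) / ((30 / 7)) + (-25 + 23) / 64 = 24481117 / 32202720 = 0.76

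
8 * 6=48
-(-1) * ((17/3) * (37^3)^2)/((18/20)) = 436173489530/27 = 16154573686.30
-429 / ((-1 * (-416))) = -33 / 32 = -1.03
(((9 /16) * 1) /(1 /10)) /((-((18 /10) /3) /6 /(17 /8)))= -3825 /32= -119.53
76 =76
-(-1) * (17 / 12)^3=4913 / 1728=2.84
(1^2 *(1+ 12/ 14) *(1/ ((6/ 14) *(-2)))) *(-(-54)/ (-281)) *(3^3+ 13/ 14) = 45747/ 3934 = 11.63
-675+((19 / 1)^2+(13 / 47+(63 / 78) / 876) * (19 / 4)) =-446289469 / 1427296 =-312.68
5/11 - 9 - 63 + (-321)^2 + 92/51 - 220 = 57643456/561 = 102751.26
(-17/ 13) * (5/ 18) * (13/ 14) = -85/ 252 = -0.34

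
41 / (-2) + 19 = -1.50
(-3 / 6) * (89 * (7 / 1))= -623 / 2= -311.50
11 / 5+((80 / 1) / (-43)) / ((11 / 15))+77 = 181308 / 2365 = 76.66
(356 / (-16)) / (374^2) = -89 / 559504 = -0.00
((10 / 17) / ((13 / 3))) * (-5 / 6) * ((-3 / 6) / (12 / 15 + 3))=125 / 8398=0.01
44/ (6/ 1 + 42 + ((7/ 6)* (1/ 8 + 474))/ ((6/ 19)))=12672/ 518293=0.02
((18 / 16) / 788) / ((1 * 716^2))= 9 / 3231783424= 0.00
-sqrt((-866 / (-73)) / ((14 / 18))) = -3* sqrt(442526) / 511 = -3.91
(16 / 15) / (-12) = -4 / 45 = -0.09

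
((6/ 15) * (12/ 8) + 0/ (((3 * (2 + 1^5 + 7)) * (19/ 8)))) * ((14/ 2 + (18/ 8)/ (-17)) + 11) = 729/ 68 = 10.72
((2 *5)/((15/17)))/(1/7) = 238/3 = 79.33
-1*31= -31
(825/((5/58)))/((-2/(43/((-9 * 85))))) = 13717/51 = 268.96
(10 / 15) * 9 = 6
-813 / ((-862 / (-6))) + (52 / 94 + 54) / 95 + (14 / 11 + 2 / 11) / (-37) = -4013306397 / 783236905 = -5.12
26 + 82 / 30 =431 / 15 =28.73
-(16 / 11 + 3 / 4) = -97 / 44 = -2.20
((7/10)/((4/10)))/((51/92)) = 161/51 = 3.16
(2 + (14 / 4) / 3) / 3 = 19 / 18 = 1.06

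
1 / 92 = 0.01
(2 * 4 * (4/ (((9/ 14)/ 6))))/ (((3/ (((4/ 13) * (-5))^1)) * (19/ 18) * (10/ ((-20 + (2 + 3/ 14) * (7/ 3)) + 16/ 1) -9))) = 250880/ 741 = 338.57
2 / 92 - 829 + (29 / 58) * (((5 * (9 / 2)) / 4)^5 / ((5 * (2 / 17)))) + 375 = 13061511087 / 3014656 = 4332.67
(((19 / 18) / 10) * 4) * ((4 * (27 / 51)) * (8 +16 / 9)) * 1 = 6688 / 765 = 8.74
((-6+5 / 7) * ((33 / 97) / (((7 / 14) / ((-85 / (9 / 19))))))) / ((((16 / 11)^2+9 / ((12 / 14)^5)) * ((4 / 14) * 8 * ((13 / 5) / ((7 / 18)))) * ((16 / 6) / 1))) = 8351060025 / 11373367564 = 0.73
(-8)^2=64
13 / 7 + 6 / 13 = 211 / 91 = 2.32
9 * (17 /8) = 153 /8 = 19.12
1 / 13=0.08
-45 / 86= -0.52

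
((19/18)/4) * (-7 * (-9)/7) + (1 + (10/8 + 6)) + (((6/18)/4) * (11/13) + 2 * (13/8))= 4351/312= 13.95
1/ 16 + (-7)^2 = 785/ 16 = 49.06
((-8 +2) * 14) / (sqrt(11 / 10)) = -84 * sqrt(110) / 11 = -80.09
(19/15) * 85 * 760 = 81826.67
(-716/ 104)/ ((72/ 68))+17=4913/ 468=10.50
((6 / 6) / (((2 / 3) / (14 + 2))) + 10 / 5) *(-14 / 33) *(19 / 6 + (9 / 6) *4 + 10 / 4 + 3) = -1456 / 9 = -161.78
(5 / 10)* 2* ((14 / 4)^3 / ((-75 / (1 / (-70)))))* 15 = 49 / 400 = 0.12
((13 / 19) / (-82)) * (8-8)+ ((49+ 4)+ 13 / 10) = 543 / 10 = 54.30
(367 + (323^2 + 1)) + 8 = 104705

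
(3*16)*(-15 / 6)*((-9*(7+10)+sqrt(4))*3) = 54360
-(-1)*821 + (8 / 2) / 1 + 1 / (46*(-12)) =455399 / 552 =825.00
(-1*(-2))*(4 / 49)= 8 / 49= 0.16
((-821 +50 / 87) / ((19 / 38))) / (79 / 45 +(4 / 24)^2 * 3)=-8565240 / 9599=-892.31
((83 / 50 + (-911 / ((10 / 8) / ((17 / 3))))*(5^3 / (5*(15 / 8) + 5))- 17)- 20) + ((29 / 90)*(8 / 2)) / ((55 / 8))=-818514023 / 22770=-35947.04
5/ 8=0.62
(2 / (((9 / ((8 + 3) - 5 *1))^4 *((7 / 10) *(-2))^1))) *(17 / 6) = -0.80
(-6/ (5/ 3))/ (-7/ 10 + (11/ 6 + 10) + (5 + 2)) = -27/ 136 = -0.20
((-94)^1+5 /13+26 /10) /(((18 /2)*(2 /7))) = -35.39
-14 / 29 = -0.48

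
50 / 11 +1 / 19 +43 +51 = 20607 / 209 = 98.60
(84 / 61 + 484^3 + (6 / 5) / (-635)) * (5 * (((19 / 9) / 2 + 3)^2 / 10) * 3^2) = 58509364280881343 / 6972300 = 8391687718.67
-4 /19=-0.21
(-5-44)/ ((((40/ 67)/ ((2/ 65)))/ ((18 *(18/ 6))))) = -88641/ 650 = -136.37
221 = 221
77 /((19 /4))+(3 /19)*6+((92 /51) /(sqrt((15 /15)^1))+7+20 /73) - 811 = -55511866 /70737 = -784.76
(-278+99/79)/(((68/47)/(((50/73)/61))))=-25689025/11960758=-2.15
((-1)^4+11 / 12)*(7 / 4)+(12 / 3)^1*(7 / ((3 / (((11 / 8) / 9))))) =2065 / 432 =4.78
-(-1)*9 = 9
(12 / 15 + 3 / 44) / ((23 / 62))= 5921 / 2530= 2.34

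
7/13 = 0.54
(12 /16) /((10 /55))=4.12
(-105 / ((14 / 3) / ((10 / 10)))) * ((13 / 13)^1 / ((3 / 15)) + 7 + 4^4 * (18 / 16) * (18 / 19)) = -121770 / 19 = -6408.95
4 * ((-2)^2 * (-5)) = -80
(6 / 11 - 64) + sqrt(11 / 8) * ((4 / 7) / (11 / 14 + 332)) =-63.45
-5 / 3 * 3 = -5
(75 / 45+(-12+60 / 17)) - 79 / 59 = -24502 / 3009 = -8.14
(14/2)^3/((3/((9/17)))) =1029/17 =60.53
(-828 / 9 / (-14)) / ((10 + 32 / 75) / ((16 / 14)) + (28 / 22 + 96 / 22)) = 151800 / 340949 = 0.45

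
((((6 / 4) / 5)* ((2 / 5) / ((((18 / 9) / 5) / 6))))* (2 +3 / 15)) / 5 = 99 / 125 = 0.79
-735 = -735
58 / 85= 0.68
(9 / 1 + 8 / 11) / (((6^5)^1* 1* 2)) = 107 / 171072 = 0.00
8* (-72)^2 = 41472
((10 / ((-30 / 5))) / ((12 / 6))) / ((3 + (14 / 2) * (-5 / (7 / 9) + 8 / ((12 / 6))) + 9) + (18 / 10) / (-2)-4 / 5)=25 / 201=0.12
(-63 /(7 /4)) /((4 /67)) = -603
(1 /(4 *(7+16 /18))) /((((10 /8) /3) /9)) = 243 /355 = 0.68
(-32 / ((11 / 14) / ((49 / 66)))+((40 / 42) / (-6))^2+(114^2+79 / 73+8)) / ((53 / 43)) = 19559638139725 / 1858083381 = 10526.78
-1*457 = -457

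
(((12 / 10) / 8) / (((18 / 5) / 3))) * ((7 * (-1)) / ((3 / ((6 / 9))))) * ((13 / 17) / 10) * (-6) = 91 / 1020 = 0.09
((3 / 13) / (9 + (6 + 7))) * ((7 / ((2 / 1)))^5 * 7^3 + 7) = 1889.76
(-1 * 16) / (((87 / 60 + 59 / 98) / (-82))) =1285760 / 2011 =639.36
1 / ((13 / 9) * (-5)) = -9 / 65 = -0.14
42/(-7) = -6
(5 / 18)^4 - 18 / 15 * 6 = -3776011 / 524880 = -7.19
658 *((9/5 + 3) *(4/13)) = 63168/65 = 971.82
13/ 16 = 0.81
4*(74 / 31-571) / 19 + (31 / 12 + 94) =-163445 / 7068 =-23.12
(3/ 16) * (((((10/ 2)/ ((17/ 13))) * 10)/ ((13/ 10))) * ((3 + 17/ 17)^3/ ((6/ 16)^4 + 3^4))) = 8192000/ 1880523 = 4.36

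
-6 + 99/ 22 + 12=21/ 2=10.50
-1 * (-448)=448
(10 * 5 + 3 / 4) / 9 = 203 / 36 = 5.64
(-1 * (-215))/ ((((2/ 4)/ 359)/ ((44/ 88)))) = 77185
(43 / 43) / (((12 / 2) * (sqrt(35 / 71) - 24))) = -284 / 40861 - sqrt(2485) / 245166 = -0.01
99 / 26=3.81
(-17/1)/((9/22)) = -374/9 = -41.56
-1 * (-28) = 28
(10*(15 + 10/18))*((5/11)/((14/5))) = 2500/99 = 25.25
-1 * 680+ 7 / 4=-2713 / 4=-678.25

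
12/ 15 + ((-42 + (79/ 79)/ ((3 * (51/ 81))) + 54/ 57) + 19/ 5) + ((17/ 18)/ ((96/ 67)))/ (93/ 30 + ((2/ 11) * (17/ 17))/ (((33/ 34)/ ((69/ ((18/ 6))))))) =-448231706519/ 12508472160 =-35.83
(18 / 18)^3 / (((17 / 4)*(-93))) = -4 / 1581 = -0.00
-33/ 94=-0.35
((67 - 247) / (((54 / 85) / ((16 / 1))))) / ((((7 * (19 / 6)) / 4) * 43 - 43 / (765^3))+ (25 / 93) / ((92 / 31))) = -373439095200000 / 19637040521213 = -19.02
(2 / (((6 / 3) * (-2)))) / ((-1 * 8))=1 / 16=0.06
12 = 12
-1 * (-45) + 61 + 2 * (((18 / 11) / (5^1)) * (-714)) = -19874 / 55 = -361.35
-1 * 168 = -168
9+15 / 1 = 24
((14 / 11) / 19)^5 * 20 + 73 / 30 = 29111132757977 / 11963346601470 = 2.43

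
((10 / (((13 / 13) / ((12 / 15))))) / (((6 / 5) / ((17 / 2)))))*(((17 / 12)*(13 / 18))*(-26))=-244205 / 162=-1507.44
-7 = -7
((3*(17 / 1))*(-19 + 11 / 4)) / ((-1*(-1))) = -3315 / 4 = -828.75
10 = 10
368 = 368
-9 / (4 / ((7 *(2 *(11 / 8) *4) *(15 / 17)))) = -10395 / 68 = -152.87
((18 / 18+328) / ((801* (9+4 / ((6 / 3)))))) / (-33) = -329 / 290763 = -0.00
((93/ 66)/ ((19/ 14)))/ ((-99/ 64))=-13888/ 20691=-0.67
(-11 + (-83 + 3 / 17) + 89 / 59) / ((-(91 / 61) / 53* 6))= 49891656 / 91273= 546.62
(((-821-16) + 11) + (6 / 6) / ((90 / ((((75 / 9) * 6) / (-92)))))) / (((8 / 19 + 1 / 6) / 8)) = -51978908 / 4623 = -11243.54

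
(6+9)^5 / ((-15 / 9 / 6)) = -2733750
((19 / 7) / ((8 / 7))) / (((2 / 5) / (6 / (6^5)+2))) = 246335 / 20736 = 11.88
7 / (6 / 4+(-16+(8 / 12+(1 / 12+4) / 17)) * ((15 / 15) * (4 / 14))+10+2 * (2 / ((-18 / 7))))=7497 / 6032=1.24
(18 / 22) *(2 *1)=1.64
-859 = -859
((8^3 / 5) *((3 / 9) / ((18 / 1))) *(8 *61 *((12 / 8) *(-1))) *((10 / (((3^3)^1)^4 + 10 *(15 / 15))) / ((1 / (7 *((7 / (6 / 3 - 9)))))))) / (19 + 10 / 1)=874496 / 138708711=0.01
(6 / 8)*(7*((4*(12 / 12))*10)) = 210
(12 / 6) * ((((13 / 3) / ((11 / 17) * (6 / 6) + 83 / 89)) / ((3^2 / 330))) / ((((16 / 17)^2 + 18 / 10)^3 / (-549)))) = -79641299441882750 / 13971042994999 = -5700.45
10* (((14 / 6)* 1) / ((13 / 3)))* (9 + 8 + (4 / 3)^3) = 36610 / 351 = 104.30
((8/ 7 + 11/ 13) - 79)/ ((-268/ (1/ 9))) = 584/ 18291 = 0.03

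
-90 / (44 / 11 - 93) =90 / 89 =1.01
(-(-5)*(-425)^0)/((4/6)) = 15/2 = 7.50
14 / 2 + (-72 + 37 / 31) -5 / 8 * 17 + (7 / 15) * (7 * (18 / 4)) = -74067 / 1240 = -59.73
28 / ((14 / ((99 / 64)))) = 99 / 32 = 3.09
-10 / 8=-5 / 4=-1.25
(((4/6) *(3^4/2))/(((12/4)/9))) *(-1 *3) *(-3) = 729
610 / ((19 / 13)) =7930 / 19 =417.37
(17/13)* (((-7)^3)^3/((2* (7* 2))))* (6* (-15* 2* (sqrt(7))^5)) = 216093565485* sqrt(7)/13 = 43979218014.97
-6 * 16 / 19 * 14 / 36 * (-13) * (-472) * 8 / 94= -2748928 / 2679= -1026.10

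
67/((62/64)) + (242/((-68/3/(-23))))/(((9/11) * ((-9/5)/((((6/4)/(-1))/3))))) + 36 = 10730375/56916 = 188.53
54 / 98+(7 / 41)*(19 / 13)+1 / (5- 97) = 1897419 / 2402764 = 0.79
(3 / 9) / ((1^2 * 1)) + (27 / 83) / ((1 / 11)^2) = 9884 / 249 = 39.69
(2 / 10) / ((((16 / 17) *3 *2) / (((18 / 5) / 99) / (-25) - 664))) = -2586839 / 110000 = -23.52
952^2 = 906304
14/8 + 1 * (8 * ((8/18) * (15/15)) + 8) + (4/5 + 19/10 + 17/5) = 3493/180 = 19.41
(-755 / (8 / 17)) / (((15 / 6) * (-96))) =2567 / 384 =6.68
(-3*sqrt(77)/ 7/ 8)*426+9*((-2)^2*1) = 36 - 639*sqrt(77)/ 28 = -164.26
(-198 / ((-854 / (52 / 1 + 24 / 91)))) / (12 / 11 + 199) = 0.06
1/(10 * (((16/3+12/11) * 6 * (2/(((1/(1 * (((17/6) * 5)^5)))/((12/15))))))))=2673/940655262500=0.00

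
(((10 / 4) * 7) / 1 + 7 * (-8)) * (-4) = 154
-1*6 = -6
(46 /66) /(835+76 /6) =23 /27973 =0.00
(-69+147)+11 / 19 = 1493 / 19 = 78.58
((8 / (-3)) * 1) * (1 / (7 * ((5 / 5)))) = -8 / 21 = -0.38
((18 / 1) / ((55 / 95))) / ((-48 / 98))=-2793 / 44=-63.48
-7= -7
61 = 61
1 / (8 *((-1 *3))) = -1 / 24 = -0.04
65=65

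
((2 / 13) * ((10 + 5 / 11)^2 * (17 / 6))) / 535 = 44965 / 504933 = 0.09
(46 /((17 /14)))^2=414736 /289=1435.07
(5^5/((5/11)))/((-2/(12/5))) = -8250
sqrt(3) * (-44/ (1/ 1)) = -44 * sqrt(3) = -76.21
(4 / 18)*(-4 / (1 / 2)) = -1.78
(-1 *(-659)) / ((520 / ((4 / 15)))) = 659 / 1950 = 0.34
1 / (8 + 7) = 1 / 15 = 0.07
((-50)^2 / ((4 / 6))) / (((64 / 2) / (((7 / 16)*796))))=2611875 / 64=40810.55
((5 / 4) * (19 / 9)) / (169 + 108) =95 / 9972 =0.01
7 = 7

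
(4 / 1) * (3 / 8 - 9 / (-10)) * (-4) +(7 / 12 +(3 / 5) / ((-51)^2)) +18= -10499 / 5780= -1.82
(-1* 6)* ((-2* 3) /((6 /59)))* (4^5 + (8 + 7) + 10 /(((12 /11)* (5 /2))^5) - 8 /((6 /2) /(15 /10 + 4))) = 146868172009 /405000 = 362637.46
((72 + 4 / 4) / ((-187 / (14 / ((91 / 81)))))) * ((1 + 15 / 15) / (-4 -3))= 23652 / 17017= 1.39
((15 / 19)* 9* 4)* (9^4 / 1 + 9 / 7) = 24805440 / 133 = 186507.07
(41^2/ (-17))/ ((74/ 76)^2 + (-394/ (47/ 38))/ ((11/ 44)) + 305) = 114086108/ 1117141213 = 0.10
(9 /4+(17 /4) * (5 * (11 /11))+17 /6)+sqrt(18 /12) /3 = sqrt(6) /6+79 /3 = 26.74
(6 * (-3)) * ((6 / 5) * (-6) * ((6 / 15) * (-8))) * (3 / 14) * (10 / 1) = -31104 / 35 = -888.69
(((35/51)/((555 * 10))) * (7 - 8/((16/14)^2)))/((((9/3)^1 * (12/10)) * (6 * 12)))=49/117386496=0.00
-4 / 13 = -0.31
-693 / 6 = -231 / 2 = -115.50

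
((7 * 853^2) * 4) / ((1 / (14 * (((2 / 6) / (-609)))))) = -40746104 / 261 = -156115.34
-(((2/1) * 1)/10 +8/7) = -47/35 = -1.34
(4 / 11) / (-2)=-2 / 11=-0.18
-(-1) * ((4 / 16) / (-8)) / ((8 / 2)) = -1 / 128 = -0.01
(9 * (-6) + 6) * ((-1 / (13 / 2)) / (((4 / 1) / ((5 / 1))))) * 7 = 840 / 13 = 64.62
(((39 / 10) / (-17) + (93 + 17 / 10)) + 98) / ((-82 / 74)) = -121064 / 697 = -173.69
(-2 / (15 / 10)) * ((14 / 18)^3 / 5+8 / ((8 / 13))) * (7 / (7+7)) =-95456 / 10935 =-8.73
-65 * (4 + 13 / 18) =-5525 / 18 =-306.94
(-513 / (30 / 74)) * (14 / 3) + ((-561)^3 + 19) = -882821836 / 5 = -176564367.20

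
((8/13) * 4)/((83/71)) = 2272/1079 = 2.11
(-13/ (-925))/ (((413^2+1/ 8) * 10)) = 52/ 6311057625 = 0.00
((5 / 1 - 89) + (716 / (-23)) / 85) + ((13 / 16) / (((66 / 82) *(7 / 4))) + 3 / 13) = -1962245777 / 23483460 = -83.56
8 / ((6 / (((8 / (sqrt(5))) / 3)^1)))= 32 * sqrt(5) / 45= 1.59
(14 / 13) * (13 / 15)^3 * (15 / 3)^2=17.53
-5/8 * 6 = -15/4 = -3.75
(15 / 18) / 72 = 5 / 432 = 0.01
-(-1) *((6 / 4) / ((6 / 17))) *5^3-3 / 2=529.75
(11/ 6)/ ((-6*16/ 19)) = -209/ 576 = -0.36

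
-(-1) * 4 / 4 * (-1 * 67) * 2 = -134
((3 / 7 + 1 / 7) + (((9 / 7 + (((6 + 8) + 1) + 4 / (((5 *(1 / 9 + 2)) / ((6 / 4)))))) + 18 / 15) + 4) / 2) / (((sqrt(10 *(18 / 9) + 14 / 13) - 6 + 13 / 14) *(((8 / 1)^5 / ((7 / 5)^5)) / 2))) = -39883565631 / 9589376000000 - 302475579 *sqrt(3562) / 4794688000000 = -0.01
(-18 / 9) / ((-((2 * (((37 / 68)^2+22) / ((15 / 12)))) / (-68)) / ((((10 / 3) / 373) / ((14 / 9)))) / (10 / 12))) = -4913000 / 269186267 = -0.02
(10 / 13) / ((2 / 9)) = 45 / 13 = 3.46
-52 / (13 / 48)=-192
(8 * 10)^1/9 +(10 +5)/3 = 125/9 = 13.89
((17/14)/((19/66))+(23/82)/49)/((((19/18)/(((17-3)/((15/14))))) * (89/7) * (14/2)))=3869412/6586445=0.59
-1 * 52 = -52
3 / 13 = 0.23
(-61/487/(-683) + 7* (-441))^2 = 1054320223778533156/110636729641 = 9529567.87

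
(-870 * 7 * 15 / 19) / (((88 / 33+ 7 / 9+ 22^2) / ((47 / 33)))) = -12880350 / 916883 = -14.05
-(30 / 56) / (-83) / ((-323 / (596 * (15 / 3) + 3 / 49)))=-0.06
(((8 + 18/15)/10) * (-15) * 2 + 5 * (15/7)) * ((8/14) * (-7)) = 2364/35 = 67.54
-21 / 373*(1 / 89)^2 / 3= -0.00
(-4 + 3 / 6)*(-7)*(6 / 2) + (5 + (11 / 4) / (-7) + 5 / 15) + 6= 7093 / 84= 84.44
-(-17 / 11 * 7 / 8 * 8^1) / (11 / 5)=595 / 121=4.92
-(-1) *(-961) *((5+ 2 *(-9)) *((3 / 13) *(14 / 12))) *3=20181 / 2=10090.50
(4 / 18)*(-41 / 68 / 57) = -41 / 17442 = -0.00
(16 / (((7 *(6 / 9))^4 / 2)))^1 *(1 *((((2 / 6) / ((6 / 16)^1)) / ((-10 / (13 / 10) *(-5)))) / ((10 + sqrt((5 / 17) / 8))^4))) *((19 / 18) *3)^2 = 643610595437888 / 410089842207493503125- 3779000030208 *sqrt(170) / 410089842207493503125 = 0.00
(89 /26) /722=89 /18772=0.00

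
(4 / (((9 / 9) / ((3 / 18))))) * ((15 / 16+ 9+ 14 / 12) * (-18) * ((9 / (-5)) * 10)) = 4797 / 2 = 2398.50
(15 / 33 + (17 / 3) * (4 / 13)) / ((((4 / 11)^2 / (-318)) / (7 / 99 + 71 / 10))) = -354800921 / 9360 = -37906.08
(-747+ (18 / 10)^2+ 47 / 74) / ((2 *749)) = -1374781 / 2771300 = -0.50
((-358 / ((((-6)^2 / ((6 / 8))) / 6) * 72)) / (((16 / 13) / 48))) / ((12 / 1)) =-2327 / 1152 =-2.02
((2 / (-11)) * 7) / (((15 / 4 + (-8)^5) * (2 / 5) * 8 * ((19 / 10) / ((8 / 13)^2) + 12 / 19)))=212800 / 99023917003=0.00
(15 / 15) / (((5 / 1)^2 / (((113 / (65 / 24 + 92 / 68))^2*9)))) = 278.70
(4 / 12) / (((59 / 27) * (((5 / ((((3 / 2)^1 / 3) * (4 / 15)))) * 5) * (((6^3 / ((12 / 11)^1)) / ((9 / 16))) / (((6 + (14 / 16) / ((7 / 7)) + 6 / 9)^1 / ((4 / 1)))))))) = 181 / 41536000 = 0.00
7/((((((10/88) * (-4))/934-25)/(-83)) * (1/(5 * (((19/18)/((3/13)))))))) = 737195459/1387017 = 531.50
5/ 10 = 1/ 2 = 0.50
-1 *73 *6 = -438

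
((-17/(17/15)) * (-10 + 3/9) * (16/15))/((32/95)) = 2755/6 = 459.17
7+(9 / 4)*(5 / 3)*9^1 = 163 / 4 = 40.75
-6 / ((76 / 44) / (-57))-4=194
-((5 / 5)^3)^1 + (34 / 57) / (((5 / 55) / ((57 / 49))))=325 / 49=6.63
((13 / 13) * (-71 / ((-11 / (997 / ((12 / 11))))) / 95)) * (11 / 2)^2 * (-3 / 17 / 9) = -8565227 / 232560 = -36.83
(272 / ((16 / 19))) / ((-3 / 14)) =-4522 / 3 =-1507.33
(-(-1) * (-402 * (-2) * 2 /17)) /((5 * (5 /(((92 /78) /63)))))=0.07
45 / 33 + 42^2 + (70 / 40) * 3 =1770.61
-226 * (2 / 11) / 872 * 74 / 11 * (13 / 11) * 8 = -434824 / 145079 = -3.00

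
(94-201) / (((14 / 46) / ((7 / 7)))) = -2461 / 7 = -351.57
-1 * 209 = -209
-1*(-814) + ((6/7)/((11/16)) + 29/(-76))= 4768591/5852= 814.87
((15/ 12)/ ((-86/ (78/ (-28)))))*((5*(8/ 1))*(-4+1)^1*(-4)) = 5850/ 301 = 19.44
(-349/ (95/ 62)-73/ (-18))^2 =146343737401/ 2924100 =50047.45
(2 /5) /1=2 /5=0.40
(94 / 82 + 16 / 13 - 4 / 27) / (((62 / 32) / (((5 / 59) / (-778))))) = -1283080 / 10238923071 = -0.00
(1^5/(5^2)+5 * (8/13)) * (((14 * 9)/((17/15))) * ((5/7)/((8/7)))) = 191457/884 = 216.58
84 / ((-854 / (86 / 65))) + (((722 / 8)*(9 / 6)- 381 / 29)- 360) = -218833077 / 919880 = -237.89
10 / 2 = 5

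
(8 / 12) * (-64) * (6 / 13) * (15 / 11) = -3840 / 143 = -26.85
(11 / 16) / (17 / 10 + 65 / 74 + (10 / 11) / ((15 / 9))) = 22385 / 101712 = 0.22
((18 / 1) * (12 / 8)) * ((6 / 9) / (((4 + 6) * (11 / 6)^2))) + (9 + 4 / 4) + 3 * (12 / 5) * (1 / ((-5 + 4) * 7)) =40262 / 4235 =9.51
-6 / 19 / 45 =-0.01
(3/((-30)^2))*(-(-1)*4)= 1/75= 0.01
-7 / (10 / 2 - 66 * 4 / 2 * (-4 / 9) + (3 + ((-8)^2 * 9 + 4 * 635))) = -3 / 1364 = -0.00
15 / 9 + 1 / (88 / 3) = 449 / 264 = 1.70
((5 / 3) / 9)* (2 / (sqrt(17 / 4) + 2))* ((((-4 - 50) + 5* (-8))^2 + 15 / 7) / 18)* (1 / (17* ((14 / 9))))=-1237340 / 22491 + 309335* sqrt(17) / 22491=1.69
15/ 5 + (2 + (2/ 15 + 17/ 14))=1333/ 210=6.35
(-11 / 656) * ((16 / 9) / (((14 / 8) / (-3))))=44 / 861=0.05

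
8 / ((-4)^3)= -1 / 8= -0.12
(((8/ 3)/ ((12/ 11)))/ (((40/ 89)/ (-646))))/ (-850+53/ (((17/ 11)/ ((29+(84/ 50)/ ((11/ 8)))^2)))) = -7391572375/ 64107188334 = -0.12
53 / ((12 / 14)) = 371 / 6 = 61.83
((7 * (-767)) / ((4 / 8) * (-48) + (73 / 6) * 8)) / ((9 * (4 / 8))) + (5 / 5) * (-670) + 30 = -216569 / 330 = -656.27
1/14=0.07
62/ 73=0.85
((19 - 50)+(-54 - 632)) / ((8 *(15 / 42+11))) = -1673 / 212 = -7.89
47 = 47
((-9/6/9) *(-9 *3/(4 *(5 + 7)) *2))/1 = 3/16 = 0.19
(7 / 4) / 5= 0.35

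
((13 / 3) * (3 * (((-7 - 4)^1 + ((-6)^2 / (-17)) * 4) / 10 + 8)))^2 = 178944129 / 28900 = 6191.84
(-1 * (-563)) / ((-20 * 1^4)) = -563 / 20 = -28.15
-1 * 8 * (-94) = 752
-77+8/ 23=-1763/ 23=-76.65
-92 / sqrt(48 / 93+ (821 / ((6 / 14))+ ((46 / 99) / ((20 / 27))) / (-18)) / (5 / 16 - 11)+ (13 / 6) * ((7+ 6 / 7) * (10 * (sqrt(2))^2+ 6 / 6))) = -12 * sqrt(18709398070) / 238549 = -6.88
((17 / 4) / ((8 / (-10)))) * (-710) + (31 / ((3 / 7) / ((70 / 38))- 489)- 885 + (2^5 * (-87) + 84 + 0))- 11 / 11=44501129 / 239496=185.81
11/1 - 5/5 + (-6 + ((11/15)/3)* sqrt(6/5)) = 11* sqrt(30)/225 + 4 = 4.27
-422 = -422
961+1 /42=40363 /42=961.02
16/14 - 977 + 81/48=-109107/112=-974.17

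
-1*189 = -189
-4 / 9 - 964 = -8680 / 9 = -964.44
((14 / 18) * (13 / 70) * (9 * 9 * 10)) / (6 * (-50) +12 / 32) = -312 / 799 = -0.39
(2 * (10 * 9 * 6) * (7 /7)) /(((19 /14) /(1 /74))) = 7560 /703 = 10.75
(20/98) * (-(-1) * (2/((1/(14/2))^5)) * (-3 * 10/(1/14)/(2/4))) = -5762400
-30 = -30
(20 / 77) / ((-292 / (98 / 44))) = -0.00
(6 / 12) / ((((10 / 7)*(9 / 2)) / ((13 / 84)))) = 13 / 1080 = 0.01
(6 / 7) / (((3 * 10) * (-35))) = -1 / 1225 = -0.00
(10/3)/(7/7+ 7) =5/12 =0.42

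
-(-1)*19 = 19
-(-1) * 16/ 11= 16/ 11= 1.45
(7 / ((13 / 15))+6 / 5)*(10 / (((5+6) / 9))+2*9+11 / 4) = 767619 / 2860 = 268.40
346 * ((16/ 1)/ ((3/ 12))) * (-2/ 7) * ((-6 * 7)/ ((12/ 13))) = 287872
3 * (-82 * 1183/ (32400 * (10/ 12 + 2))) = -48503/ 15300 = -3.17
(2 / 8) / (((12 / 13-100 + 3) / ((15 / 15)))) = -13 / 4996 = -0.00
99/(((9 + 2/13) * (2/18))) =97.34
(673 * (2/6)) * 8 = 5384/3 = 1794.67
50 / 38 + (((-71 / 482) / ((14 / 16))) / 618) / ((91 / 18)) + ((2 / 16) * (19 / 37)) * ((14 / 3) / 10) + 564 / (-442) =1579938764429 / 22676665404120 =0.07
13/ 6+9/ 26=98/ 39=2.51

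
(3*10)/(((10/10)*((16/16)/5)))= 150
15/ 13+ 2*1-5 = -24/ 13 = -1.85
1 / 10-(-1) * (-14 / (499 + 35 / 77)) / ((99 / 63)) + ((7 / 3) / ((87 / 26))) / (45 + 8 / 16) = 698957 / 7169670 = 0.10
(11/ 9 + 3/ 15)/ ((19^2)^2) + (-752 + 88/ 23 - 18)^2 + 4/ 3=1821118884221776/ 3102291405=587023.80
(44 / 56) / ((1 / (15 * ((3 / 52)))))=0.68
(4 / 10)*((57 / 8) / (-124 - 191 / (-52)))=-741 / 31285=-0.02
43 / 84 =0.51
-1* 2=-2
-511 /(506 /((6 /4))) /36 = -511 /12144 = -0.04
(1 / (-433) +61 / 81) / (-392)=-6583 / 3437154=-0.00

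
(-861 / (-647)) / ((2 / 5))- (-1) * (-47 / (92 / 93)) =-2630007 / 59524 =-44.18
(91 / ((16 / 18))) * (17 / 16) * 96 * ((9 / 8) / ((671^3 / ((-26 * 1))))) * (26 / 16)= -63530649 / 38670299008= -0.00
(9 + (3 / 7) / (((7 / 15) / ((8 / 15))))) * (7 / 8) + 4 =689 / 56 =12.30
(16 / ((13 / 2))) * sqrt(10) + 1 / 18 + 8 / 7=151 / 126 + 32 * sqrt(10) / 13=8.98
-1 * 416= -416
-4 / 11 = -0.36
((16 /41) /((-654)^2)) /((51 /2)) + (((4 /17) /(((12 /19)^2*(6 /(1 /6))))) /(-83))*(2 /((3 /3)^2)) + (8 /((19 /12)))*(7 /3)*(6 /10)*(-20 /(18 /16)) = -1064184618834683 /8462379024072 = -125.75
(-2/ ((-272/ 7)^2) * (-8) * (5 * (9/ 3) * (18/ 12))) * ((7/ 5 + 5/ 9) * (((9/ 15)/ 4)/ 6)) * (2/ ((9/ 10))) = 539/ 20808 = 0.03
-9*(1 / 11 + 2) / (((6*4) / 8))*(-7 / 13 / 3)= 161 / 143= 1.13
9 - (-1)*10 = 19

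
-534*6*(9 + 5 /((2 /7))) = -84906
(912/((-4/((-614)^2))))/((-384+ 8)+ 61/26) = 2234832288/9715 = 230039.35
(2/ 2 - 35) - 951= -985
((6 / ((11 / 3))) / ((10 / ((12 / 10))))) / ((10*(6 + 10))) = 27 / 22000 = 0.00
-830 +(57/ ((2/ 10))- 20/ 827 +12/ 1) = -440811/ 827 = -533.02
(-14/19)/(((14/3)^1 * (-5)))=3/95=0.03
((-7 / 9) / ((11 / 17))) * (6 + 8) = -1666 / 99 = -16.83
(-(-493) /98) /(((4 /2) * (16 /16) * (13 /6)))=1479 /1274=1.16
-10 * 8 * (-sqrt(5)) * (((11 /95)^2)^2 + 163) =212423464256 * sqrt(5) /16290125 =29158.36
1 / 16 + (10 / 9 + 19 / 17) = 2.29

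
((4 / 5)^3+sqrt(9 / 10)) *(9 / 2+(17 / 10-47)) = -306 *sqrt(10) / 25-13056 / 625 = -59.60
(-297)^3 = -26198073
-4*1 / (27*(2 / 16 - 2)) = 32 / 405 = 0.08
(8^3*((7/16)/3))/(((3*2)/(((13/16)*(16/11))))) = 1456/99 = 14.71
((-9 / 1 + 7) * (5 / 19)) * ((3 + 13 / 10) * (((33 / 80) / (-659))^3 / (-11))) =-140481 / 2784067789312000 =-0.00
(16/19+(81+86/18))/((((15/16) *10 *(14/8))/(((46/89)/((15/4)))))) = 12459008/17121375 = 0.73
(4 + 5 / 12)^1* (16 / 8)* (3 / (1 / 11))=583 / 2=291.50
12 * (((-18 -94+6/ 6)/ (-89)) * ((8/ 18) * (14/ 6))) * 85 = 352240/ 267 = 1319.25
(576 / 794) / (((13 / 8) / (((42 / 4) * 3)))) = 72576 / 5161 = 14.06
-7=-7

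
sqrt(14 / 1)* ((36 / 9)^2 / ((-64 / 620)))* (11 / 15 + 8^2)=-30101* sqrt(14) / 3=-37542.54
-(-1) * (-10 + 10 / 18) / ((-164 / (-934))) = -39695 / 738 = -53.79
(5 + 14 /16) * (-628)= -7379 /2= -3689.50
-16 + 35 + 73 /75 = 1498 /75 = 19.97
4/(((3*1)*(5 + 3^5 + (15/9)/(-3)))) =12/2227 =0.01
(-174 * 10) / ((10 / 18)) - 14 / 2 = -3139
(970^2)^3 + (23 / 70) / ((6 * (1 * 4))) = 1399392968280720000023 / 1680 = 832972004929000000.01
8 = 8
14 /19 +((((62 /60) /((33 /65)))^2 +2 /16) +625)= 938550473 /1489752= 630.00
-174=-174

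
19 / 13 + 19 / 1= 266 / 13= 20.46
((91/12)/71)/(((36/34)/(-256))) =-49504/1917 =-25.82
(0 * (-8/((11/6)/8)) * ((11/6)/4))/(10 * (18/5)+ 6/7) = 0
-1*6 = -6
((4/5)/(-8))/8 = -1/80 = -0.01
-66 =-66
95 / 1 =95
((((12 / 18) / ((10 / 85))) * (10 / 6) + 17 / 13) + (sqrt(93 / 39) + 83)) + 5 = sqrt(403) / 13 + 11554 / 117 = 100.30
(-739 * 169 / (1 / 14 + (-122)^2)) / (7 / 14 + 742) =-0.01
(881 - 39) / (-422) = -421 / 211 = -2.00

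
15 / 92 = 0.16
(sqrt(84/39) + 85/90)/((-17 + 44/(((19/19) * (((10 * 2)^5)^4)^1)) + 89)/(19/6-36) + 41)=21948006400000000000000000000/901840895999999999999999999703 + 5164236800000000000000000000 * sqrt(91)/1302659071999999999999999999571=0.06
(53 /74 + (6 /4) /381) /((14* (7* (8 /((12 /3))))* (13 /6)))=5076 /2993263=0.00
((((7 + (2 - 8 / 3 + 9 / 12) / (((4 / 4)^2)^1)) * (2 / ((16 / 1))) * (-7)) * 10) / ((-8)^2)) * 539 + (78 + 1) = -442.98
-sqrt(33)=-5.74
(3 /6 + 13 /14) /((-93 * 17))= -10 /11067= -0.00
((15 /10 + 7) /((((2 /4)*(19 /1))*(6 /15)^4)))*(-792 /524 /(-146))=1051875 /2907152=0.36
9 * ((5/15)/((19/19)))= 3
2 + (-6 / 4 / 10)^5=2.00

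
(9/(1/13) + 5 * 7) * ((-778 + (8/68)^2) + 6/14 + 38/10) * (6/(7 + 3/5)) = -92850.91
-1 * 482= -482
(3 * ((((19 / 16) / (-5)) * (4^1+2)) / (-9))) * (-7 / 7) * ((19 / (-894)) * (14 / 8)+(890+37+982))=-906.76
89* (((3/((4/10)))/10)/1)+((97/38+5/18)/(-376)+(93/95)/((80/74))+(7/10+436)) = 504.35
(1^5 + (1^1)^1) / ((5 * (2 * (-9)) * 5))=-1 / 225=-0.00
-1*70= -70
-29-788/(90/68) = -28097/45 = -624.38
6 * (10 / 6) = 10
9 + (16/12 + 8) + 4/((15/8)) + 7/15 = 314/15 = 20.93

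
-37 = -37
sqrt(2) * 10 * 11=110 * sqrt(2)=155.56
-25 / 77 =-0.32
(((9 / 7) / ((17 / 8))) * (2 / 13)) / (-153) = -16 / 26299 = -0.00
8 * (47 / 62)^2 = 4.60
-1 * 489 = -489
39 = 39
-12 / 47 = -0.26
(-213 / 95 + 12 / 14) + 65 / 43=3622 / 28595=0.13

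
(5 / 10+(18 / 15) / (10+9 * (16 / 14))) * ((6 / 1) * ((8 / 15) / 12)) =794 / 5325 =0.15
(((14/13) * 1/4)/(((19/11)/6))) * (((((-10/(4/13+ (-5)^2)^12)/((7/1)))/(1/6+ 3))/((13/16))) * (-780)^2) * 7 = -2657100012048713088000/82939218196516607098760348861743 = -0.00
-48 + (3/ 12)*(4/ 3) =-47.67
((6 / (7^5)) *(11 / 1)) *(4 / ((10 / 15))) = 396 / 16807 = 0.02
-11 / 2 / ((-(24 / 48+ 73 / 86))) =473 / 116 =4.08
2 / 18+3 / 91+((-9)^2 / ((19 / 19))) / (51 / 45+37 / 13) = 13027673 / 635544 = 20.50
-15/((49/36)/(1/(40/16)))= -216/49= -4.41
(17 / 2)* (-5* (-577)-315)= 21845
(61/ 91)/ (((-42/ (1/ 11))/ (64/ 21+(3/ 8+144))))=-1510787/ 7063056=-0.21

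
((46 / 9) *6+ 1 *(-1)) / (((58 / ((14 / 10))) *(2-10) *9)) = -0.01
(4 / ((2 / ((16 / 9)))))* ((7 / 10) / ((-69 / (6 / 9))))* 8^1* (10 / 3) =-3584 / 5589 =-0.64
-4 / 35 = -0.11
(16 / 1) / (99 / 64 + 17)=0.86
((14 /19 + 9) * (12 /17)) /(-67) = -0.10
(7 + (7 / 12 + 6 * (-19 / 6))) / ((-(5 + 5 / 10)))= 137 / 66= 2.08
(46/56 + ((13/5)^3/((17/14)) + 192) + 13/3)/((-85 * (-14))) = 37775797/212415000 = 0.18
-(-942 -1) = 943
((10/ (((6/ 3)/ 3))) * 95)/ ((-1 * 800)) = -57/ 32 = -1.78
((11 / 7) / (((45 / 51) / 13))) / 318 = 2431 / 33390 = 0.07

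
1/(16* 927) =0.00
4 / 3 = 1.33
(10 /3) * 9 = 30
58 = 58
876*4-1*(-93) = 3597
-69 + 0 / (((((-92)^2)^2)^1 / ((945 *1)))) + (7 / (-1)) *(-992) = 6875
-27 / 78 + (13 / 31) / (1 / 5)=1411 / 806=1.75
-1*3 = -3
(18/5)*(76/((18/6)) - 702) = -2436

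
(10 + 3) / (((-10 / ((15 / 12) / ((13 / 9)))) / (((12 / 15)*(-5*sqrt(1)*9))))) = 81 / 2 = 40.50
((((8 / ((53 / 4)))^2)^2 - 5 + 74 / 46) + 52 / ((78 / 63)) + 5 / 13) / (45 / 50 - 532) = -0.07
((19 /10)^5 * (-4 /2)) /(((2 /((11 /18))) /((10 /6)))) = -27237089 /1080000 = -25.22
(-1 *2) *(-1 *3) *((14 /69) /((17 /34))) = 2.43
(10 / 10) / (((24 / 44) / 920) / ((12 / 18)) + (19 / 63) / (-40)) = -15939 / 106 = -150.37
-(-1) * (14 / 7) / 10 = 1 / 5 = 0.20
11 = 11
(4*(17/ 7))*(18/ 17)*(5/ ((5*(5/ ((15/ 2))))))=108/ 7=15.43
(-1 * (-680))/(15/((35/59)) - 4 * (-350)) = 4760/9977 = 0.48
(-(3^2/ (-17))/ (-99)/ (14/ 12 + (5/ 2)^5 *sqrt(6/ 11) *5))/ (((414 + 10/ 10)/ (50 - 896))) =-4548096/ 46504640214565 + 380700000 *sqrt(66)/ 102310208472043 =0.00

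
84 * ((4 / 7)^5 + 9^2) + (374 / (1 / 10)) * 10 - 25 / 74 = 7854750783 / 177674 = 44208.78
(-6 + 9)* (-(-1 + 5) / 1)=-12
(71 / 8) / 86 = 71 / 688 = 0.10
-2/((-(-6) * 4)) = -0.08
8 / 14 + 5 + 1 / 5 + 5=377 / 35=10.77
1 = 1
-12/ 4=-3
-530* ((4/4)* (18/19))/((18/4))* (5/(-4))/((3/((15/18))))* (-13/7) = -86125/1197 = -71.95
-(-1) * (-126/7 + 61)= 43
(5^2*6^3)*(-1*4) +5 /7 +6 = -151153 /7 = -21593.29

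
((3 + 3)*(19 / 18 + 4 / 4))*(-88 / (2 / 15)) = -8140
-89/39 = -2.28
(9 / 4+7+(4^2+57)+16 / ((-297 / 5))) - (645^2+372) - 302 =-494941019 / 1188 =-416617.02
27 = 27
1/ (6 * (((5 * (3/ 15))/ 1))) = 1/ 6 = 0.17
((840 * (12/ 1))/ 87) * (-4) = -13440/ 29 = -463.45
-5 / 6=-0.83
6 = 6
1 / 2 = 0.50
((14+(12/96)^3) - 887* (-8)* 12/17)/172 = 43719697/1497088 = 29.20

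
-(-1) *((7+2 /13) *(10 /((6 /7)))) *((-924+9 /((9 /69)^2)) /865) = -85715 /2249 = -38.11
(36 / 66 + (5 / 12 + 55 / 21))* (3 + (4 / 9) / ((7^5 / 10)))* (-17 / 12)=-8509747579 / 559068048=-15.22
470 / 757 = 0.62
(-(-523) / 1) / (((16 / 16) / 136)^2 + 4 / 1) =9673408 / 73985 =130.75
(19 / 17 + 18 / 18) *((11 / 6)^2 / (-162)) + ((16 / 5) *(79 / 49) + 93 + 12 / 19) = 1265921479 / 12819870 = 98.75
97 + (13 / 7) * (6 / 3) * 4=783 / 7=111.86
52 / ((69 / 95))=4940 / 69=71.59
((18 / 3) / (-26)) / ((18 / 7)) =-7 / 78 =-0.09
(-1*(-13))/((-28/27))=-12.54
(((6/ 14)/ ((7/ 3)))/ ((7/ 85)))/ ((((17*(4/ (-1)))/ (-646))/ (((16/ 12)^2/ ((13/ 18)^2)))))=4186080/ 57967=72.21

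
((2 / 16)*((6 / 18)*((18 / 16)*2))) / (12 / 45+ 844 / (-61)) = -0.01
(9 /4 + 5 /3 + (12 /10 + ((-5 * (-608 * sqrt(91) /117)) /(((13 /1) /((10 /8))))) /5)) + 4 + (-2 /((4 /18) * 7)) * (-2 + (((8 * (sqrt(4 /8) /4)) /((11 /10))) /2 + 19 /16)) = -45 * sqrt(2) /77 + 760 * sqrt(91) /1521 + 17071 /1680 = 14.10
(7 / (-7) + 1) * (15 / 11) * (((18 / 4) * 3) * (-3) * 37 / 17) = 0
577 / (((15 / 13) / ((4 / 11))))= 30004 / 165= 181.84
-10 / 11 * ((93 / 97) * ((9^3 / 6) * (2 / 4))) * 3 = -338985 / 2134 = -158.85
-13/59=-0.22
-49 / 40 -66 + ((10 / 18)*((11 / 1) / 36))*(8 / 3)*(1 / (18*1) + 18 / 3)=-5641043 / 87480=-64.48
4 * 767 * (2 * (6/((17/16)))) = 589056/17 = 34650.35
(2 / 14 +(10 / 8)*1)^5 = 90224199 / 17210368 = 5.24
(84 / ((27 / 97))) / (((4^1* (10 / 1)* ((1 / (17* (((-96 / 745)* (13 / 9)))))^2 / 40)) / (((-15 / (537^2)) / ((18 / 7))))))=-475425327104 / 7778527405335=-0.06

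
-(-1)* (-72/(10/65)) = -468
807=807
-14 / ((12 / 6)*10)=-7 / 10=-0.70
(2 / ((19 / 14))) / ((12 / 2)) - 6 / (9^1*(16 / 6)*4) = 167 / 912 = 0.18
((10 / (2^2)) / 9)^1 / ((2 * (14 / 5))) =0.05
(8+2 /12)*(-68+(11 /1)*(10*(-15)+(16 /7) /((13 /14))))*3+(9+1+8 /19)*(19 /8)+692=-2116965 /52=-40710.87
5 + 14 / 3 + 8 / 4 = 35 / 3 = 11.67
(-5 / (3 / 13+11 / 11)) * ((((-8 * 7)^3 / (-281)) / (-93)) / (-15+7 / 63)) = -1070160 / 583637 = -1.83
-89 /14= -6.36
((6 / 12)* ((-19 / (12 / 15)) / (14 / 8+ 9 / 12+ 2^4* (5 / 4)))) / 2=-19 / 72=-0.26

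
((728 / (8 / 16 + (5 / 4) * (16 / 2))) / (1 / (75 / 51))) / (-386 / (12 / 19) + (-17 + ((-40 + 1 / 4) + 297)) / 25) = -520000 / 3067939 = -0.17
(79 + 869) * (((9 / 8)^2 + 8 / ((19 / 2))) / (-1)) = -607431 / 304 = -1998.13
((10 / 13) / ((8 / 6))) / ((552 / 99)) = 0.10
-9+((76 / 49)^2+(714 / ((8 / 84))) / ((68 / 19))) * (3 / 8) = 59731761 / 76832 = 777.43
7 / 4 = 1.75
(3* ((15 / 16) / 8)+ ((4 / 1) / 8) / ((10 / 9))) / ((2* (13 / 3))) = 0.09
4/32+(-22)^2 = 3873/8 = 484.12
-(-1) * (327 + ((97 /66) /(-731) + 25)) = 16982495 /48246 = 352.00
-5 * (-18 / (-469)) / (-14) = 0.01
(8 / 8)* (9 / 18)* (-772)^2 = 297992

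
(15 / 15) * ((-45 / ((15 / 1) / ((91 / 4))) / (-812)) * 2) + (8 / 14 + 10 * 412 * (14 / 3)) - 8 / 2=93656435 / 4872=19223.41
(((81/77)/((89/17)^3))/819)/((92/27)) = 0.00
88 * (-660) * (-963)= 55931040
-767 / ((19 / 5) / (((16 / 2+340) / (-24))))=111215 / 38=2926.71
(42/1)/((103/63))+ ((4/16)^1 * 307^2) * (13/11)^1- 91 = 125903423/4532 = 27780.98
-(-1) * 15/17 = 0.88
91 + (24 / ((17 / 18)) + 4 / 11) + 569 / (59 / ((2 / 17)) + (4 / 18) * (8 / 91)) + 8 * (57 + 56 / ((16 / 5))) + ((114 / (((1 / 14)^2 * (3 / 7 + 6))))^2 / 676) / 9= 141921697823371307 / 52572071655675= 2699.56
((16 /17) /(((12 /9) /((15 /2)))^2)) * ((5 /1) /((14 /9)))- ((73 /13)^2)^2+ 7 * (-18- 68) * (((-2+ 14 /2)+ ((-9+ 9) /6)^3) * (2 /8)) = -44893033487 /27190072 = -1651.08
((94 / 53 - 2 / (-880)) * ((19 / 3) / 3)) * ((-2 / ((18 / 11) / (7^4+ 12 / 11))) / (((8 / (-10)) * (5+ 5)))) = 20790858281 / 15111360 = 1375.84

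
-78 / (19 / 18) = -1404 / 19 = -73.89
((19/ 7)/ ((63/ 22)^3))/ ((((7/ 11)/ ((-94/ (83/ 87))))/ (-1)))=6066527632/ 338980383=17.90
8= 8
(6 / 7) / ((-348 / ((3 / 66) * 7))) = -0.00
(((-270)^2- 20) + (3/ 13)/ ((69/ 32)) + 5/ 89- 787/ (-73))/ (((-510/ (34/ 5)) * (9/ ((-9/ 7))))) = 141598166536/ 1019866575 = 138.84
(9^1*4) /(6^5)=1 /216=0.00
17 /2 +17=51 /2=25.50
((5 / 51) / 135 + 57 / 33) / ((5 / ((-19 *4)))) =-1989224 / 75735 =-26.27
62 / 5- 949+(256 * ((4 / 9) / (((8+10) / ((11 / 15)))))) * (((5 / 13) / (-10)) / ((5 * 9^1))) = -665714681 / 710775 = -936.60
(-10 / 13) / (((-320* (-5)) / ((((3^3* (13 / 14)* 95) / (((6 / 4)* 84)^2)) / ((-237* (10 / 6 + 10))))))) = 19 / 728367360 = 0.00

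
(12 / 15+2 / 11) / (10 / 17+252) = 459 / 118085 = 0.00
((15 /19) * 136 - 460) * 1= -6700 /19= -352.63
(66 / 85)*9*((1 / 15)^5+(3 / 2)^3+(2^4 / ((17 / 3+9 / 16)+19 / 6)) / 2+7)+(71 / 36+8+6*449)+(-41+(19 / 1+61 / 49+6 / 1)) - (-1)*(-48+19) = 26306381635271 / 9605531250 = 2738.67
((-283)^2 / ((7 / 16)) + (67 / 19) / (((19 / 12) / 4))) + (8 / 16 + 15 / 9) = 2775732307 / 15162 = 183071.65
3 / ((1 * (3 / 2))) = 2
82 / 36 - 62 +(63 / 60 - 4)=-62.67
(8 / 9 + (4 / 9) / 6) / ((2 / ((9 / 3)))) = 13 / 9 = 1.44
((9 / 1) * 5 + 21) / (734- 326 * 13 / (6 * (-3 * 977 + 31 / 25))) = 1318392 / 14666933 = 0.09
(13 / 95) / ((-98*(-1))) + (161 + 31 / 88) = 66096917 / 409640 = 161.35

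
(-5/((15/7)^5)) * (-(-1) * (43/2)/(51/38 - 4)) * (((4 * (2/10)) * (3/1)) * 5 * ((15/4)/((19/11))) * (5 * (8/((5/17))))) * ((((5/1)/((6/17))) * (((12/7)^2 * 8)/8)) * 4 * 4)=48012360704/22725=2112755.15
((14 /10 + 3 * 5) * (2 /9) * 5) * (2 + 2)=656 /9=72.89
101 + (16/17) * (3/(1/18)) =151.82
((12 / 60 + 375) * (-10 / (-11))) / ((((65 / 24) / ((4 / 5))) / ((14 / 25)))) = 56.42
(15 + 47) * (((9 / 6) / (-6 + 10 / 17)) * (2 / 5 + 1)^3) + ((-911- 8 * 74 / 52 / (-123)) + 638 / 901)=-15861484284317 / 16568038500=-957.35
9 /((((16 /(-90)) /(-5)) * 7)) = 36.16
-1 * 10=-10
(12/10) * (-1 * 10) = -12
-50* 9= -450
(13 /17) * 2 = 26 /17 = 1.53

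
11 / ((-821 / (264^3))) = -202397184 / 821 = -246525.19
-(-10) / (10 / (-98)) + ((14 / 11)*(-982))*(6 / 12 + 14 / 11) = -279944 / 121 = -2313.59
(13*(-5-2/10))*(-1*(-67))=-22646/5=-4529.20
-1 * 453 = -453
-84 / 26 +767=9929 / 13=763.77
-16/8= -2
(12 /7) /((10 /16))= 96 /35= 2.74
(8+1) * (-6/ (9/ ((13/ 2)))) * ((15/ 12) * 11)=-2145/ 4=-536.25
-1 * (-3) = 3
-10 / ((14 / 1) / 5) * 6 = -150 / 7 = -21.43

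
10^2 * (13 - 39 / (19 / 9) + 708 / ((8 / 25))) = 220702.63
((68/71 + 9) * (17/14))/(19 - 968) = -1717/134758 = -0.01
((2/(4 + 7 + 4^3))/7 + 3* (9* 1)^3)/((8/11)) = 12629947/4200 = 3007.13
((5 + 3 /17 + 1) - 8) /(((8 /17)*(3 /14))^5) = -43515860857 /248832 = -174880.49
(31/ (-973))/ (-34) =31/ 33082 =0.00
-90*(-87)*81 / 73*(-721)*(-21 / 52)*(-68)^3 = -795429831832.92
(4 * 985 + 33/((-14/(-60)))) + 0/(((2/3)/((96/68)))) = 28570/7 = 4081.43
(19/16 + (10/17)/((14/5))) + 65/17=9941/1904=5.22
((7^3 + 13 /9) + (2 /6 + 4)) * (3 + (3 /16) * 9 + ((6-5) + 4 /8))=34529 /16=2158.06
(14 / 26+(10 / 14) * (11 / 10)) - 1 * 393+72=-58181 / 182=-319.68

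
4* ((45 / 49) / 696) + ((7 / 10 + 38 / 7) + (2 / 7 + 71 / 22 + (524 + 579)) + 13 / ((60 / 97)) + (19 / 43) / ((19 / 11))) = 45728675539 / 40327980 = 1133.92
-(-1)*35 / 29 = 35 / 29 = 1.21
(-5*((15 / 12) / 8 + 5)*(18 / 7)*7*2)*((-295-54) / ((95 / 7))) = 23867.47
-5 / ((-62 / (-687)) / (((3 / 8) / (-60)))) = 687 / 1984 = 0.35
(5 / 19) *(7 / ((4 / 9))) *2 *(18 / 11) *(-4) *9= -102060 / 209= -488.33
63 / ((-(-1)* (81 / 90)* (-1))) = -70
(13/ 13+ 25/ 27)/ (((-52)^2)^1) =1/ 1404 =0.00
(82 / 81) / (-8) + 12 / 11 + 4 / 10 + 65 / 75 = 39757 / 17820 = 2.23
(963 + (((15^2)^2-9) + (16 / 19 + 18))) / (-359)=-980359 / 6821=-143.73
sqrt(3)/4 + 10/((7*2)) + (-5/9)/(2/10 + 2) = sqrt(3)/4 + 320/693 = 0.89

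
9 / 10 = 0.90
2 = 2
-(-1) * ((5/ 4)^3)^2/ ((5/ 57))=178125/ 4096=43.49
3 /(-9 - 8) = -3 /17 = -0.18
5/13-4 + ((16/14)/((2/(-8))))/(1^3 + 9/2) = -4451/1001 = -4.45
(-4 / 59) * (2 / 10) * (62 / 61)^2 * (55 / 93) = -5456 / 658617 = -0.01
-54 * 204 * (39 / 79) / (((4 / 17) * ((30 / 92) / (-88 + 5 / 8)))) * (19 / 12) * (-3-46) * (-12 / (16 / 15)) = 5405365828.46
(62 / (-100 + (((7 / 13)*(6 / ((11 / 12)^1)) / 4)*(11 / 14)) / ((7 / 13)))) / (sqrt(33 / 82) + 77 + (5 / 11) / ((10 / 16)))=-111568380 / 13806193129 + 52514*sqrt(2706) / 41418579387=-0.01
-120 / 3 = -40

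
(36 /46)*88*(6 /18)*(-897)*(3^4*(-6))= 10007712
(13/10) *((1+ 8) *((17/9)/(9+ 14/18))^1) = 1989/880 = 2.26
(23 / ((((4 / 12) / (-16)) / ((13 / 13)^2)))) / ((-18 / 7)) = 1288 / 3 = 429.33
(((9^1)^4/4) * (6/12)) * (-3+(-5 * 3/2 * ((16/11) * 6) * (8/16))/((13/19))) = -47691909/1144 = -41688.73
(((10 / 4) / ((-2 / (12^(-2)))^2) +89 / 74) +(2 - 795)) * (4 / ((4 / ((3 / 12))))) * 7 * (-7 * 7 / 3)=1666958599201 / 73654272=22632.21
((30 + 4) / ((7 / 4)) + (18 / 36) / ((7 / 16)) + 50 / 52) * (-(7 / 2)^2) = -27433 / 104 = -263.78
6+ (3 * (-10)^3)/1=-2994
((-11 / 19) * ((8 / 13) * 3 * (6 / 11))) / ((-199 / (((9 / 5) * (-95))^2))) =221616 / 2587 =85.67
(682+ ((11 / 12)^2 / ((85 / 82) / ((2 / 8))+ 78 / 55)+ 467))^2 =4311498184947756049 / 3264930975744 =1320548.04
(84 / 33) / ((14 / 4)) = 8 / 11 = 0.73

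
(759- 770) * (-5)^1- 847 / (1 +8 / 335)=-37840 / 49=-772.24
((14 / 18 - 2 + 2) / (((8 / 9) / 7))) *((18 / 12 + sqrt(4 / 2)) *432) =2646 *sqrt(2) + 3969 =7711.01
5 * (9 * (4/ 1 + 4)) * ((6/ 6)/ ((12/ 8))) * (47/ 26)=5640/ 13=433.85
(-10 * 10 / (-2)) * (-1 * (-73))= 3650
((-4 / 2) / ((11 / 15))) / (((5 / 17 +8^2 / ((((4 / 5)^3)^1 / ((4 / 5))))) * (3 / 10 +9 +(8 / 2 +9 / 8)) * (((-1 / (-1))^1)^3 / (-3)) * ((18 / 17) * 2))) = 5780 / 2164327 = 0.00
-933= -933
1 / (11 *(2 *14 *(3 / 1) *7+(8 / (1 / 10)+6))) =1 / 7414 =0.00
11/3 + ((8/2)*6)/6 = 23/3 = 7.67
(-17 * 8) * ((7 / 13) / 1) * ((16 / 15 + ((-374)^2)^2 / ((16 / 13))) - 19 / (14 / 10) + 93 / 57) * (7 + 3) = -8626240898901296 / 741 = -11641350740757.48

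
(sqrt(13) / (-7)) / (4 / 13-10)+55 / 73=13* sqrt(13) / 882+55 / 73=0.81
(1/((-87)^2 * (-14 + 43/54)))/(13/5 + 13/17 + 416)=-85/3562419653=-0.00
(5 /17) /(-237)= -5 /4029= -0.00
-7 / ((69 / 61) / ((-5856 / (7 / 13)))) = 1547936 / 23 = 67301.57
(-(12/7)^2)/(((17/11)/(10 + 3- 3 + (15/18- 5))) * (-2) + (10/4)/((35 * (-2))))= 31680/6097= 5.20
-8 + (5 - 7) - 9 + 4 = -15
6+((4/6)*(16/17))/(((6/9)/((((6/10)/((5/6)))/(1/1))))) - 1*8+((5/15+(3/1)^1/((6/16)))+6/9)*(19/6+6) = 69001/850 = 81.18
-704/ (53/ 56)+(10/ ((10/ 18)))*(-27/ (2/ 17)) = -258367/ 53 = -4874.85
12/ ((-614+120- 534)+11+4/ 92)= -138/ 11695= -0.01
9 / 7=1.29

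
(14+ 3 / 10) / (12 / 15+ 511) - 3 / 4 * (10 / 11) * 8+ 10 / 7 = -1575569 / 394086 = -4.00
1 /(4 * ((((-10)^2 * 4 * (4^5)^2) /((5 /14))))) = 1 /4697620480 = 0.00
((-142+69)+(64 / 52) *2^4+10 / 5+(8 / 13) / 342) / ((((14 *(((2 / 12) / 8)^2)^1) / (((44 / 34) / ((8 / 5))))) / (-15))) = 177117600 / 1729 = 102439.33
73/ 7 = 10.43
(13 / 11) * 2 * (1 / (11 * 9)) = 26 / 1089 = 0.02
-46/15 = -3.07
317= 317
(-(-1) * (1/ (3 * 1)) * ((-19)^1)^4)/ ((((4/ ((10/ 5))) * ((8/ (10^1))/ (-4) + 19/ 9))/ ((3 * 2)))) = 5864445/ 86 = 68191.22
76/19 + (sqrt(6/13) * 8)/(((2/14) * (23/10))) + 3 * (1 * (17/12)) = 33/4 + 560 * sqrt(78)/299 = 24.79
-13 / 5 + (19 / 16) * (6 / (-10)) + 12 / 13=-497 / 208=-2.39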